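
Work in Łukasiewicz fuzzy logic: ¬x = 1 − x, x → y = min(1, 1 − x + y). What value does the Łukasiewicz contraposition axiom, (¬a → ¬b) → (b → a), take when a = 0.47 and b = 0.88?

¬a = 1 − 0.47 = 0.53
¬b = 1 − 0.88 = 0.12
¬a → ¬b = min(1, 1 − 0.53 + 0.12) = min(1, 0.59) = 0.59
b → a = min(1, 1 − 0.88 + 0.47) = min(1, 0.59) = 0.59
(¬a → ¬b) → (b → a) = min(1, 1 − 0.59 + 0.59) = min(1, 1.00) = 1.00
(As expected: an axiom of Ł∞, always 1.)

1.00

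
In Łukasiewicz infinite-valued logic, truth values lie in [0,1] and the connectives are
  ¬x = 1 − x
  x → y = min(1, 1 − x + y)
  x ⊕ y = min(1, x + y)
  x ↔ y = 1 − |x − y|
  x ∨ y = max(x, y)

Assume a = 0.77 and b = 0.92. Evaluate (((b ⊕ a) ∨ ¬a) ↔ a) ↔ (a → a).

b ⊕ a = min(1, 0.92 + 0.77) = min(1, 1.69) = 1.00
¬a = 1 − 0.77 = 0.23
(b ⊕ a) ∨ ¬a = max(1.00, 0.23) = 1.00
((b ⊕ a) ∨ ¬a) ↔ a = 1 − |1.00 − 0.77| = 1 − 0.23 = 0.77
a → a = min(1, 1 − 0.77 + 0.77) = min(1, 1.00) = 1.00
(((b ⊕ a) ∨ ¬a) ↔ a) ↔ (a → a) = 1 − |0.77 − 1.00| = 1 − 0.23 = 0.77

0.77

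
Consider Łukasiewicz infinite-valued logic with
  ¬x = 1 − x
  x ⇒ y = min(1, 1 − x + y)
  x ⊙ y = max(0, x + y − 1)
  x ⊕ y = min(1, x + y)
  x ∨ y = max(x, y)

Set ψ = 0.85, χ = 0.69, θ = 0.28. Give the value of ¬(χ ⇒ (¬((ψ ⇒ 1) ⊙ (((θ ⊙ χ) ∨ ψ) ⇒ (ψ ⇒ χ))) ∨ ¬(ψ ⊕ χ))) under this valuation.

ψ ⇒ 1 = min(1, 1 − 0.85 + 1.00) = min(1, 1.15) = 1.00
θ ⊙ χ = max(0, 0.28 + 0.69 − 1) = max(0, -0.03) = 0.00
(θ ⊙ χ) ∨ ψ = max(0.00, 0.85) = 0.85
ψ ⇒ χ = min(1, 1 − 0.85 + 0.69) = min(1, 0.84) = 0.84
((θ ⊙ χ) ∨ ψ) ⇒ (ψ ⇒ χ) = min(1, 1 − 0.85 + 0.84) = min(1, 0.99) = 0.99
(ψ ⇒ 1) ⊙ (((θ ⊙ χ) ∨ ψ) ⇒ (ψ ⇒ χ)) = max(0, 1.00 + 0.99 − 1) = max(0, 0.99) = 0.99
¬((ψ ⇒ 1) ⊙ (((θ ⊙ χ) ∨ ψ) ⇒ (ψ ⇒ χ))) = 1 − 0.99 = 0.01
ψ ⊕ χ = min(1, 0.85 + 0.69) = min(1, 1.54) = 1.00
¬(ψ ⊕ χ) = 1 − 1.00 = 0.00
¬((ψ ⇒ 1) ⊙ (((θ ⊙ χ) ∨ ψ) ⇒ (ψ ⇒ χ))) ∨ ¬(ψ ⊕ χ) = max(0.01, 0.00) = 0.01
χ ⇒ (¬((ψ ⇒ 1) ⊙ (((θ ⊙ χ) ∨ ψ) ⇒ (ψ ⇒ χ))) ∨ ¬(ψ ⊕ χ)) = min(1, 1 − 0.69 + 0.01) = min(1, 0.32) = 0.32
¬(χ ⇒ (¬((ψ ⇒ 1) ⊙ (((θ ⊙ χ) ∨ ψ) ⇒ (ψ ⇒ χ))) ∨ ¬(ψ ⊕ χ))) = 1 − 0.32 = 0.68

0.68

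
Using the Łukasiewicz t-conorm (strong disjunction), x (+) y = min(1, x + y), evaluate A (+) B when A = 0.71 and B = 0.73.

A (+) B = min(1, 0.71 + 0.73) = min(1, 1.44) = 1.00
For comparison, the Gödel t-conorm max(x, y) would give 0.73.

1.00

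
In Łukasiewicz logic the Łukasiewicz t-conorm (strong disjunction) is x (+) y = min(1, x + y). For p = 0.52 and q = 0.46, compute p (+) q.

p (+) q = min(1, 0.52 + 0.46) = min(1, 0.98) = 0.98
For comparison, the Gödel t-conorm max(x, y) would give 0.52.

0.98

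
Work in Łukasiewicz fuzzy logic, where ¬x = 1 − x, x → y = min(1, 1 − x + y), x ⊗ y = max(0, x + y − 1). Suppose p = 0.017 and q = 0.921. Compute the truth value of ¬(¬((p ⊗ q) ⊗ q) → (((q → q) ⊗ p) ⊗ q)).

p ⊗ q = max(0, 0.017 + 0.921 − 1) = max(0, -0.062) = 0.000
(p ⊗ q) ⊗ q = max(0, 0.000 + 0.921 − 1) = max(0, -0.079) = 0.000
¬((p ⊗ q) ⊗ q) = 1 − 0.000 = 1.000
q → q = min(1, 1 − 0.921 + 0.921) = min(1, 1.000) = 1.000
(q → q) ⊗ p = max(0, 1.000 + 0.017 − 1) = max(0, 0.017) = 0.017
((q → q) ⊗ p) ⊗ q = max(0, 0.017 + 0.921 − 1) = max(0, -0.062) = 0.000
¬((p ⊗ q) ⊗ q) → (((q → q) ⊗ p) ⊗ q) = min(1, 1 − 1.000 + 0.000) = min(1, 0.000) = 0.000
¬(¬((p ⊗ q) ⊗ q) → (((q → q) ⊗ p) ⊗ q)) = 1 − 0.000 = 1.000

1.000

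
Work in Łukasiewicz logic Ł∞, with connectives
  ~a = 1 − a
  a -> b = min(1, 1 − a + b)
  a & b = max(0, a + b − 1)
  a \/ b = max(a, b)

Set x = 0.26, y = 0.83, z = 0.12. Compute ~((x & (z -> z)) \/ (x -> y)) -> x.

z -> z = min(1, 1 − 0.12 + 0.12) = min(1, 1.00) = 1.00
x & (z -> z) = max(0, 0.26 + 1.00 − 1) = max(0, 0.26) = 0.26
x -> y = min(1, 1 − 0.26 + 0.83) = min(1, 1.57) = 1.00
(x & (z -> z)) \/ (x -> y) = max(0.26, 1.00) = 1.00
~((x & (z -> z)) \/ (x -> y)) = 1 − 1.00 = 0.00
~((x & (z -> z)) \/ (x -> y)) -> x = min(1, 1 − 0.00 + 0.26) = min(1, 1.26) = 1.00

1.00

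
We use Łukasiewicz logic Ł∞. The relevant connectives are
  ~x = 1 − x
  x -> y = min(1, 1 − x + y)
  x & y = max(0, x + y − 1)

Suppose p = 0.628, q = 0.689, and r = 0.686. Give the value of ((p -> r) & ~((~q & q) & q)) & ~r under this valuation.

0.314

p -> r = min(1, 1 − 0.628 + 0.686) = min(1, 1.058) = 1.000
~q = 1 − 0.689 = 0.311
~q & q = max(0, 0.311 + 0.689 − 1) = max(0, 0.000) = 0.000
(~q & q) & q = max(0, 0.000 + 0.689 − 1) = max(0, -0.311) = 0.000
~((~q & q) & q) = 1 − 0.000 = 1.000
(p -> r) & ~((~q & q) & q) = max(0, 1.000 + 1.000 − 1) = max(0, 1.000) = 1.000
~r = 1 − 0.686 = 0.314
((p -> r) & ~((~q & q) & q)) & ~r = max(0, 1.000 + 0.314 − 1) = max(0, 0.314) = 0.314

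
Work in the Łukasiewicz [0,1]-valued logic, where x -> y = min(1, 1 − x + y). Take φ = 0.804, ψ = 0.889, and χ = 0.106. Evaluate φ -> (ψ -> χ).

ψ -> χ = min(1, 1 − 0.889 + 0.106) = min(1, 0.217) = 0.217
φ -> (ψ -> χ) = min(1, 1 − 0.804 + 0.217) = min(1, 0.413) = 0.413

0.413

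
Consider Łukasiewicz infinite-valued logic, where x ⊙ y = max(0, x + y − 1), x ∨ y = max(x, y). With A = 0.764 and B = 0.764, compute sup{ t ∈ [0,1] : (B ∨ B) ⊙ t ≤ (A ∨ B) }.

1.000

B ∨ B = max(0.764, 0.764) = 0.764
So the left factor is B ∨ B = 0.764.
A ∨ B = max(0.764, 0.764) = 0.764
So the right-hand bound is A ∨ B = 0.764.
The residuum of the Łukasiewicz t-norm gives the supremum: min(1, 1 − 0.764 + 0.764).
1 − 0.764 + 0.764 = 1.000, so t = min(1, 1.000) = 1.000.
Check: 0.764 ⊙ 1.000 = max(0, 0.764) = 0.764 ≤ 0.764.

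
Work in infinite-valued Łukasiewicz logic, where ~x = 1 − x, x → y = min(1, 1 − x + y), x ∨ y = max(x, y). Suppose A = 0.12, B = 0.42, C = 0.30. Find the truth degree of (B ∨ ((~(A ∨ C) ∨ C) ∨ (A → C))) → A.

A ∨ C = max(0.12, 0.30) = 0.30
~(A ∨ C) = 1 − 0.30 = 0.70
~(A ∨ C) ∨ C = max(0.70, 0.30) = 0.70
A → C = min(1, 1 − 0.12 + 0.30) = min(1, 1.18) = 1.00
(~(A ∨ C) ∨ C) ∨ (A → C) = max(0.70, 1.00) = 1.00
B ∨ ((~(A ∨ C) ∨ C) ∨ (A → C)) = max(0.42, 1.00) = 1.00
(B ∨ ((~(A ∨ C) ∨ C) ∨ (A → C))) → A = min(1, 1 − 1.00 + 0.12) = min(1, 0.12) = 0.12

0.12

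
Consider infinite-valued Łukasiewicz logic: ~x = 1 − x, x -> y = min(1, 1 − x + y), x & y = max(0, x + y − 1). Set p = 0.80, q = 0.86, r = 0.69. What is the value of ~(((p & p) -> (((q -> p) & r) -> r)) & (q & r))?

0.45

p & p = max(0, 0.80 + 0.80 − 1) = max(0, 0.60) = 0.60
q -> p = min(1, 1 − 0.86 + 0.80) = min(1, 0.94) = 0.94
(q -> p) & r = max(0, 0.94 + 0.69 − 1) = max(0, 0.63) = 0.63
((q -> p) & r) -> r = min(1, 1 − 0.63 + 0.69) = min(1, 1.06) = 1.00
(p & p) -> (((q -> p) & r) -> r) = min(1, 1 − 0.60 + 1.00) = min(1, 1.40) = 1.00
q & r = max(0, 0.86 + 0.69 − 1) = max(0, 0.55) = 0.55
((p & p) -> (((q -> p) & r) -> r)) & (q & r) = max(0, 1.00 + 0.55 − 1) = max(0, 0.55) = 0.55
~(((p & p) -> (((q -> p) & r) -> r)) & (q & r)) = 1 − 0.55 = 0.45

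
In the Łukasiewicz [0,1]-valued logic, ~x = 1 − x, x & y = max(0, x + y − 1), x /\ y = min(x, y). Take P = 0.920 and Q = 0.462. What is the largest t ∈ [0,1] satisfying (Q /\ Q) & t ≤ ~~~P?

0.618

Q /\ Q = min(0.462, 0.462) = 0.462
So the left factor is Q /\ Q = 0.462.
~P = 1 − 0.920 = 0.080
~~P = 1 − 0.080 = 0.920
~~~P = 1 − 0.920 = 0.080
So the right-hand bound is ~~~P = 0.080.
The residuum of the Łukasiewicz t-norm gives the supremum: min(1, 1 − 0.462 + 0.080).
1 − 0.462 + 0.080 = 0.618, so t = min(1, 0.618) = 0.618.
Check: 0.462 & 0.618 = max(0, 0.080) = 0.080 ≤ 0.080.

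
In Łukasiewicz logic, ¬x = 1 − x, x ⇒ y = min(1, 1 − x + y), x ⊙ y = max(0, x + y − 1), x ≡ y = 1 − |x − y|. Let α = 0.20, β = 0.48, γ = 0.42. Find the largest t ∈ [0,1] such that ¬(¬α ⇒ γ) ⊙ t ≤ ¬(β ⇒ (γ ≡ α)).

0.62

¬α = 1 − 0.20 = 0.80
¬α ⇒ γ = min(1, 1 − 0.80 + 0.42) = min(1, 0.62) = 0.62
¬(¬α ⇒ γ) = 1 − 0.62 = 0.38
So the left factor is ¬(¬α ⇒ γ) = 0.38.
γ ≡ α = 1 − |0.42 − 0.20| = 1 − 0.22 = 0.78
β ⇒ (γ ≡ α) = min(1, 1 − 0.48 + 0.78) = min(1, 1.30) = 1.00
¬(β ⇒ (γ ≡ α)) = 1 − 1.00 = 0.00
So the right-hand bound is ¬(β ⇒ (γ ≡ α)) = 0.00.
The residuum of the Łukasiewicz t-norm gives the supremum: min(1, 1 − 0.38 + 0.00).
1 − 0.38 + 0.00 = 0.62, so t = min(1, 0.62) = 0.62.
Check: 0.38 ⊙ 0.62 = max(0, 0.00) = 0.00 ≤ 0.00.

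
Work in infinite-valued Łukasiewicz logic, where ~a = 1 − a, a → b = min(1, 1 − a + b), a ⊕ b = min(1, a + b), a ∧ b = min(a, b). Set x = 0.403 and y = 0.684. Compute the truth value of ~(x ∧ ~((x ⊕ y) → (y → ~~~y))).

0.632

x ⊕ y = min(1, 0.403 + 0.684) = min(1, 1.087) = 1.000
~y = 1 − 0.684 = 0.316
~~y = 1 − 0.316 = 0.684
~~~y = 1 − 0.684 = 0.316
y → ~~~y = min(1, 1 − 0.684 + 0.316) = min(1, 0.632) = 0.632
(x ⊕ y) → (y → ~~~y) = min(1, 1 − 1.000 + 0.632) = min(1, 0.632) = 0.632
~((x ⊕ y) → (y → ~~~y)) = 1 − 0.632 = 0.368
x ∧ ~((x ⊕ y) → (y → ~~~y)) = min(0.403, 0.368) = 0.368
~(x ∧ ~((x ⊕ y) → (y → ~~~y))) = 1 − 0.368 = 0.632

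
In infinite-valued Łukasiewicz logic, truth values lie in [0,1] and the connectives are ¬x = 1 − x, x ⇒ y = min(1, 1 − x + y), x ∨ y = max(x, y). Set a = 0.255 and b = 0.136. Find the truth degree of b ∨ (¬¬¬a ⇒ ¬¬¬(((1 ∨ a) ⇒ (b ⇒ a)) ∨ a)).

0.255

¬a = 1 − 0.255 = 0.745
¬¬a = 1 − 0.745 = 0.255
¬¬¬a = 1 − 0.255 = 0.745
1 ∨ a = max(1.000, 0.255) = 1.000
b ⇒ a = min(1, 1 − 0.136 + 0.255) = min(1, 1.119) = 1.000
(1 ∨ a) ⇒ (b ⇒ a) = min(1, 1 − 1.000 + 1.000) = min(1, 1.000) = 1.000
((1 ∨ a) ⇒ (b ⇒ a)) ∨ a = max(1.000, 0.255) = 1.000
¬(((1 ∨ a) ⇒ (b ⇒ a)) ∨ a) = 1 − 1.000 = 0.000
¬¬(((1 ∨ a) ⇒ (b ⇒ a)) ∨ a) = 1 − 0.000 = 1.000
¬¬¬(((1 ∨ a) ⇒ (b ⇒ a)) ∨ a) = 1 − 1.000 = 0.000
¬¬¬a ⇒ ¬¬¬(((1 ∨ a) ⇒ (b ⇒ a)) ∨ a) = min(1, 1 − 0.745 + 0.000) = min(1, 0.255) = 0.255
b ∨ (¬¬¬a ⇒ ¬¬¬(((1 ∨ a) ⇒ (b ⇒ a)) ∨ a)) = max(0.136, 0.255) = 0.255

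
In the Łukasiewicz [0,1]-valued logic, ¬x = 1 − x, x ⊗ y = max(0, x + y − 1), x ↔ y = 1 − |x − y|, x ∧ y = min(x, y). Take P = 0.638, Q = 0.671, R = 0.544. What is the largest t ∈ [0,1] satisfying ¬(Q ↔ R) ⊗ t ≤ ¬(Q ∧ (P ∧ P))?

1.000

Q ↔ R = 1 − |0.671 − 0.544| = 1 − 0.127 = 0.873
¬(Q ↔ R) = 1 − 0.873 = 0.127
So the left factor is ¬(Q ↔ R) = 0.127.
P ∧ P = min(0.638, 0.638) = 0.638
Q ∧ (P ∧ P) = min(0.671, 0.638) = 0.638
¬(Q ∧ (P ∧ P)) = 1 − 0.638 = 0.362
So the right-hand bound is ¬(Q ∧ (P ∧ P)) = 0.362.
The residuum of the Łukasiewicz t-norm gives the supremum: min(1, 1 − 0.127 + 0.362).
1 − 0.127 + 0.362 = 1.235, so t = min(1, 1.235) = 1.000.
Check: 0.127 ⊗ 1.000 = max(0, 0.127) = 0.127 ≤ 0.362.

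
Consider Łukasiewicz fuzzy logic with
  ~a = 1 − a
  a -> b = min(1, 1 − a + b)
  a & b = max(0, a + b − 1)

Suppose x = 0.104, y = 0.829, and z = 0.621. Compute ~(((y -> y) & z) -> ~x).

0.000

y -> y = min(1, 1 − 0.829 + 0.829) = min(1, 1.000) = 1.000
(y -> y) & z = max(0, 1.000 + 0.621 − 1) = max(0, 0.621) = 0.621
~x = 1 − 0.104 = 0.896
((y -> y) & z) -> ~x = min(1, 1 − 0.621 + 0.896) = min(1, 1.275) = 1.000
~(((y -> y) & z) -> ~x) = 1 − 1.000 = 0.000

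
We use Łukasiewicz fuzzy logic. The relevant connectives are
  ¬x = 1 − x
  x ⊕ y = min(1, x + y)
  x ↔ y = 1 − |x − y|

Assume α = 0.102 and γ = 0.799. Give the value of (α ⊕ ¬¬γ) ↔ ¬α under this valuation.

0.997

¬γ = 1 − 0.799 = 0.201
¬¬γ = 1 − 0.201 = 0.799
α ⊕ ¬¬γ = min(1, 0.102 + 0.799) = min(1, 0.901) = 0.901
¬α = 1 − 0.102 = 0.898
(α ⊕ ¬¬γ) ↔ ¬α = 1 − |0.901 − 0.898| = 1 − 0.003 = 0.997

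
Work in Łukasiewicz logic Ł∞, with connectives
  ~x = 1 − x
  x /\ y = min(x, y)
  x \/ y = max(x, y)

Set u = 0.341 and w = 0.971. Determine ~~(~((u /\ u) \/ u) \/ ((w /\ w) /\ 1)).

0.971

u /\ u = min(0.341, 0.341) = 0.341
(u /\ u) \/ u = max(0.341, 0.341) = 0.341
~((u /\ u) \/ u) = 1 − 0.341 = 0.659
w /\ w = min(0.971, 0.971) = 0.971
(w /\ w) /\ 1 = min(0.971, 1.000) = 0.971
~((u /\ u) \/ u) \/ ((w /\ w) /\ 1) = max(0.659, 0.971) = 0.971
~(~((u /\ u) \/ u) \/ ((w /\ w) /\ 1)) = 1 − 0.971 = 0.029
~~(~((u /\ u) \/ u) \/ ((w /\ w) /\ 1)) = 1 − 0.029 = 0.971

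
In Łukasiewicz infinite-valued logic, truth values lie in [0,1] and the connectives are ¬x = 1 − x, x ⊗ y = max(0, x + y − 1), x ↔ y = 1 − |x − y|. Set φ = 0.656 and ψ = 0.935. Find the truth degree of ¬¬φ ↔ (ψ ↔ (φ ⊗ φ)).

0.721

¬φ = 1 − 0.656 = 0.344
¬¬φ = 1 − 0.344 = 0.656
φ ⊗ φ = max(0, 0.656 + 0.656 − 1) = max(0, 0.312) = 0.312
ψ ↔ (φ ⊗ φ) = 1 − |0.935 − 0.312| = 1 − 0.623 = 0.377
¬¬φ ↔ (ψ ↔ (φ ⊗ φ)) = 1 − |0.656 − 0.377| = 1 − 0.279 = 0.721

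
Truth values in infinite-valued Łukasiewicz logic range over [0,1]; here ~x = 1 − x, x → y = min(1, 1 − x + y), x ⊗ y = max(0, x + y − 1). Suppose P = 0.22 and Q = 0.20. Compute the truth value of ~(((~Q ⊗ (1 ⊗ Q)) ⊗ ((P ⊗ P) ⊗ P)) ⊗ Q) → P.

0.22

~Q = 1 − 0.20 = 0.80
1 ⊗ Q = max(0, 1.00 + 0.20 − 1) = max(0, 0.20) = 0.20
~Q ⊗ (1 ⊗ Q) = max(0, 0.80 + 0.20 − 1) = max(0, 0.00) = 0.00
P ⊗ P = max(0, 0.22 + 0.22 − 1) = max(0, -0.56) = 0.00
(P ⊗ P) ⊗ P = max(0, 0.00 + 0.22 − 1) = max(0, -0.78) = 0.00
(~Q ⊗ (1 ⊗ Q)) ⊗ ((P ⊗ P) ⊗ P) = max(0, 0.00 + 0.00 − 1) = max(0, -1.00) = 0.00
((~Q ⊗ (1 ⊗ Q)) ⊗ ((P ⊗ P) ⊗ P)) ⊗ Q = max(0, 0.00 + 0.20 − 1) = max(0, -0.80) = 0.00
~(((~Q ⊗ (1 ⊗ Q)) ⊗ ((P ⊗ P) ⊗ P)) ⊗ Q) = 1 − 0.00 = 1.00
~(((~Q ⊗ (1 ⊗ Q)) ⊗ ((P ⊗ P) ⊗ P)) ⊗ Q) → P = min(1, 1 − 1.00 + 0.22) = min(1, 0.22) = 0.22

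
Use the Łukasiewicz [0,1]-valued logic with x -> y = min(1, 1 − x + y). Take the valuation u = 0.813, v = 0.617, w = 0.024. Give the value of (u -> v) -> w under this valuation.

u -> v = min(1, 1 − 0.813 + 0.617) = min(1, 0.804) = 0.804
(u -> v) -> w = min(1, 1 − 0.804 + 0.024) = min(1, 0.220) = 0.220

0.220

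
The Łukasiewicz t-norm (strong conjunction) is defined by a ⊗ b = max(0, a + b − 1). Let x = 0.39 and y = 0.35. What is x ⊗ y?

0.00

x ⊗ y = max(0, 0.39 + 0.35 − 1) = max(0, -0.26) = 0.00
For comparison, the Gödel (minimum) t-norm min(a, b) would give 0.35.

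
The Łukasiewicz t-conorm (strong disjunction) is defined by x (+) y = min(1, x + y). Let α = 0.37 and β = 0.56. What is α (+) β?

α (+) β = min(1, 0.37 + 0.56) = min(1, 0.93) = 0.93
For comparison, the Gödel t-conorm max(x, y) would give 0.56.

0.93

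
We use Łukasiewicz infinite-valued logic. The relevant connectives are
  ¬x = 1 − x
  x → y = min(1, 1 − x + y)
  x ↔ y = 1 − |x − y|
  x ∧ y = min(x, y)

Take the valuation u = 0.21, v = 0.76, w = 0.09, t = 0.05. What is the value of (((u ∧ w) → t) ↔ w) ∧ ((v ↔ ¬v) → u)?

u ∧ w = min(0.21, 0.09) = 0.09
(u ∧ w) → t = min(1, 1 − 0.09 + 0.05) = min(1, 0.96) = 0.96
((u ∧ w) → t) ↔ w = 1 − |0.96 − 0.09| = 1 − 0.87 = 0.13
¬v = 1 − 0.76 = 0.24
v ↔ ¬v = 1 − |0.76 − 0.24| = 1 − 0.52 = 0.48
(v ↔ ¬v) → u = min(1, 1 − 0.48 + 0.21) = min(1, 0.73) = 0.73
(((u ∧ w) → t) ↔ w) ∧ ((v ↔ ¬v) → u) = min(0.13, 0.73) = 0.13

0.13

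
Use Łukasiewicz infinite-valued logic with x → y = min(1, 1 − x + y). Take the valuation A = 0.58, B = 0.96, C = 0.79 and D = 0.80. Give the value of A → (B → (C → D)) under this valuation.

1.00

C → D = min(1, 1 − 0.79 + 0.80) = min(1, 1.01) = 1.00
B → (C → D) = min(1, 1 − 0.96 + 1.00) = min(1, 1.04) = 1.00
A → (B → (C → D)) = min(1, 1 − 0.58 + 1.00) = min(1, 1.42) = 1.00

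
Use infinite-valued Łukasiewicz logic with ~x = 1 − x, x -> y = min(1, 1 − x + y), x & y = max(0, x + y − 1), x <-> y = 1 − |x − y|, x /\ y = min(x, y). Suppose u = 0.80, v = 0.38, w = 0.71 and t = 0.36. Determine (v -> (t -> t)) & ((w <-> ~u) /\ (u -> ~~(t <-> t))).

0.49

t -> t = min(1, 1 − 0.36 + 0.36) = min(1, 1.00) = 1.00
v -> (t -> t) = min(1, 1 − 0.38 + 1.00) = min(1, 1.62) = 1.00
~u = 1 − 0.80 = 0.20
w <-> ~u = 1 − |0.71 − 0.20| = 1 − 0.51 = 0.49
t <-> t = 1 − |0.36 − 0.36| = 1 − 0.00 = 1.00
~(t <-> t) = 1 − 1.00 = 0.00
~~(t <-> t) = 1 − 0.00 = 1.00
u -> ~~(t <-> t) = min(1, 1 − 0.80 + 1.00) = min(1, 1.20) = 1.00
(w <-> ~u) /\ (u -> ~~(t <-> t)) = min(0.49, 1.00) = 0.49
(v -> (t -> t)) & ((w <-> ~u) /\ (u -> ~~(t <-> t))) = max(0, 1.00 + 0.49 − 1) = max(0, 0.49) = 0.49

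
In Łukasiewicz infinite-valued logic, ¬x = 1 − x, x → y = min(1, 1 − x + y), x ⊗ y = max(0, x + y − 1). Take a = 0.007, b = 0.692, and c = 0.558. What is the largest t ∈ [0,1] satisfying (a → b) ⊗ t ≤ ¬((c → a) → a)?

0.442

a → b = min(1, 1 − 0.007 + 0.692) = min(1, 1.685) = 1.000
So the left factor is a → b = 1.000.
c → a = min(1, 1 − 0.558 + 0.007) = min(1, 0.449) = 0.449
(c → a) → a = min(1, 1 − 0.449 + 0.007) = min(1, 0.558) = 0.558
¬((c → a) → a) = 1 − 0.558 = 0.442
So the right-hand bound is ¬((c → a) → a) = 0.442.
The residuum of the Łukasiewicz t-norm gives the supremum: min(1, 1 − 1.000 + 0.442).
1 − 1.000 + 0.442 = 0.442, so t = min(1, 0.442) = 0.442.
Check: 1.000 ⊗ 0.442 = max(0, 0.442) = 0.442 ≤ 0.442.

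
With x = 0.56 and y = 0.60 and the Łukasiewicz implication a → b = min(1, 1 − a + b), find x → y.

x → y = min(1, 1 − 0.56 + 0.60) = min(1, 1.04) = 1.00
For comparison, the Gödel implication (1 if a ≤ b else b) would give 1.00.

1.00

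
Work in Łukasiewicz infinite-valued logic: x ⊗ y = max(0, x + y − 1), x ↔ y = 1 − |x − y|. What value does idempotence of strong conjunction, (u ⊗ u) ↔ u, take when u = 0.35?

u ⊗ u = max(0, 0.35 + 0.35 − 1) = max(0, -0.30) = 0.00
(u ⊗ u) ↔ u = 1 − |0.00 − 0.35| = 1 − 0.35 = 0.65
(The value 0.65 < 1 shows this instance is not satisfied; fails in Ł∞ since a ⊗ a = max(0, 2a−1) ≠ a in general.)

0.65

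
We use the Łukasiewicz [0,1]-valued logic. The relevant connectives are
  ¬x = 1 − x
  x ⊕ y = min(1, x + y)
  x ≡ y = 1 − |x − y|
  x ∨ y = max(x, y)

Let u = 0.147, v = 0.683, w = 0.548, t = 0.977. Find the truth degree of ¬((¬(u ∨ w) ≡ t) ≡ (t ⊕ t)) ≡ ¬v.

0.792

u ∨ w = max(0.147, 0.548) = 0.548
¬(u ∨ w) = 1 − 0.548 = 0.452
¬(u ∨ w) ≡ t = 1 − |0.452 − 0.977| = 1 − 0.525 = 0.475
t ⊕ t = min(1, 0.977 + 0.977) = min(1, 1.954) = 1.000
(¬(u ∨ w) ≡ t) ≡ (t ⊕ t) = 1 − |0.475 − 1.000| = 1 − 0.525 = 0.475
¬((¬(u ∨ w) ≡ t) ≡ (t ⊕ t)) = 1 − 0.475 = 0.525
¬v = 1 − 0.683 = 0.317
¬((¬(u ∨ w) ≡ t) ≡ (t ⊕ t)) ≡ ¬v = 1 − |0.525 − 0.317| = 1 − 0.208 = 0.792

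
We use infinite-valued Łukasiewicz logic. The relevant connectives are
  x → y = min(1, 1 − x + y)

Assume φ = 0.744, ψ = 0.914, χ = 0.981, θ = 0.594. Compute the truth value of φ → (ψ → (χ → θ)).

χ → θ = min(1, 1 − 0.981 + 0.594) = min(1, 0.613) = 0.613
ψ → (χ → θ) = min(1, 1 − 0.914 + 0.613) = min(1, 0.699) = 0.699
φ → (ψ → (χ → θ)) = min(1, 1 − 0.744 + 0.699) = min(1, 0.955) = 0.955

0.955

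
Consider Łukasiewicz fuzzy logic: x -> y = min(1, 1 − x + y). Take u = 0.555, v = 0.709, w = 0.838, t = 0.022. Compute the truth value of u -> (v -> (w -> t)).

w -> t = min(1, 1 − 0.838 + 0.022) = min(1, 0.184) = 0.184
v -> (w -> t) = min(1, 1 − 0.709 + 0.184) = min(1, 0.475) = 0.475
u -> (v -> (w -> t)) = min(1, 1 − 0.555 + 0.475) = min(1, 0.920) = 0.920

0.920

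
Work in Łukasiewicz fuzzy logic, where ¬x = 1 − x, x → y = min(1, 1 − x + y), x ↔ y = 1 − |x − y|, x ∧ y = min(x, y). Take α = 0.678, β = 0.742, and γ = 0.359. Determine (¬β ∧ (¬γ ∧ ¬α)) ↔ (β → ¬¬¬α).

¬β = 1 − 0.742 = 0.258
¬γ = 1 − 0.359 = 0.641
¬α = 1 − 0.678 = 0.322
¬γ ∧ ¬α = min(0.641, 0.322) = 0.322
¬β ∧ (¬γ ∧ ¬α) = min(0.258, 0.322) = 0.258
¬¬α = 1 − 0.322 = 0.678
¬¬¬α = 1 − 0.678 = 0.322
β → ¬¬¬α = min(1, 1 − 0.742 + 0.322) = min(1, 0.580) = 0.580
(¬β ∧ (¬γ ∧ ¬α)) ↔ (β → ¬¬¬α) = 1 − |0.258 − 0.580| = 1 − 0.322 = 0.678

0.678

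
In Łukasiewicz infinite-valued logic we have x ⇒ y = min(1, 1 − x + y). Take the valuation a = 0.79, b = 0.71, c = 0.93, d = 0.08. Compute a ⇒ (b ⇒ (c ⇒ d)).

0.65

c ⇒ d = min(1, 1 − 0.93 + 0.08) = min(1, 0.15) = 0.15
b ⇒ (c ⇒ d) = min(1, 1 − 0.71 + 0.15) = min(1, 0.44) = 0.44
a ⇒ (b ⇒ (c ⇒ d)) = min(1, 1 − 0.79 + 0.44) = min(1, 0.65) = 0.65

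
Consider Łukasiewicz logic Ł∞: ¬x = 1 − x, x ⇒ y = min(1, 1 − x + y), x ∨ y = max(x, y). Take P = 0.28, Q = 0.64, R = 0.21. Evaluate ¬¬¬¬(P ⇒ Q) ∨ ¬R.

P ⇒ Q = min(1, 1 − 0.28 + 0.64) = min(1, 1.36) = 1.00
¬(P ⇒ Q) = 1 − 1.00 = 0.00
¬¬(P ⇒ Q) = 1 − 0.00 = 1.00
¬¬¬(P ⇒ Q) = 1 − 1.00 = 0.00
¬¬¬¬(P ⇒ Q) = 1 − 0.00 = 1.00
¬R = 1 − 0.21 = 0.79
¬¬¬¬(P ⇒ Q) ∨ ¬R = max(1.00, 0.79) = 1.00

1.00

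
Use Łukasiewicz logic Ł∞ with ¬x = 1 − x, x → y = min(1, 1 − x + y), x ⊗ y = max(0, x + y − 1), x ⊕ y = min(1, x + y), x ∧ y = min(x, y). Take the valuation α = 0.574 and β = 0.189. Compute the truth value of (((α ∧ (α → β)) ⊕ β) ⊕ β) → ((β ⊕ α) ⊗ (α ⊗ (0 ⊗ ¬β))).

0.048

α → β = min(1, 1 − 0.574 + 0.189) = min(1, 0.615) = 0.615
α ∧ (α → β) = min(0.574, 0.615) = 0.574
(α ∧ (α → β)) ⊕ β = min(1, 0.574 + 0.189) = min(1, 0.763) = 0.763
((α ∧ (α → β)) ⊕ β) ⊕ β = min(1, 0.763 + 0.189) = min(1, 0.952) = 0.952
β ⊕ α = min(1, 0.189 + 0.574) = min(1, 0.763) = 0.763
¬β = 1 − 0.189 = 0.811
0 ⊗ ¬β = max(0, 0.000 + 0.811 − 1) = max(0, -0.189) = 0.000
α ⊗ (0 ⊗ ¬β) = max(0, 0.574 + 0.000 − 1) = max(0, -0.426) = 0.000
(β ⊕ α) ⊗ (α ⊗ (0 ⊗ ¬β)) = max(0, 0.763 + 0.000 − 1) = max(0, -0.237) = 0.000
(((α ∧ (α → β)) ⊕ β) ⊕ β) → ((β ⊕ α) ⊗ (α ⊗ (0 ⊗ ¬β))) = min(1, 1 − 0.952 + 0.000) = min(1, 0.048) = 0.048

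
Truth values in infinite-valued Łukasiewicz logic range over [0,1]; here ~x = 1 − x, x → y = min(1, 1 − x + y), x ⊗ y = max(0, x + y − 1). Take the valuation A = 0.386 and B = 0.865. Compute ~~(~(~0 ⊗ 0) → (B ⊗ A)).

~0 = 1 − 0.000 = 1.000
~0 ⊗ 0 = max(0, 1.000 + 0.000 − 1) = max(0, 0.000) = 0.000
~(~0 ⊗ 0) = 1 − 0.000 = 1.000
B ⊗ A = max(0, 0.865 + 0.386 − 1) = max(0, 0.251) = 0.251
~(~0 ⊗ 0) → (B ⊗ A) = min(1, 1 − 1.000 + 0.251) = min(1, 0.251) = 0.251
~(~(~0 ⊗ 0) → (B ⊗ A)) = 1 − 0.251 = 0.749
~~(~(~0 ⊗ 0) → (B ⊗ A)) = 1 − 0.749 = 0.251

0.251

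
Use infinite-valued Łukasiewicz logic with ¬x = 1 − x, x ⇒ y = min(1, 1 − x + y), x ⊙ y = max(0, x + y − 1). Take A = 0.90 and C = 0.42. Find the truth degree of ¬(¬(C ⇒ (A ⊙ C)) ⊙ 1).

A ⊙ C = max(0, 0.90 + 0.42 − 1) = max(0, 0.32) = 0.32
C ⇒ (A ⊙ C) = min(1, 1 − 0.42 + 0.32) = min(1, 0.90) = 0.90
¬(C ⇒ (A ⊙ C)) = 1 − 0.90 = 0.10
¬(C ⇒ (A ⊙ C)) ⊙ 1 = max(0, 0.10 + 1.00 − 1) = max(0, 0.10) = 0.10
¬(¬(C ⇒ (A ⊙ C)) ⊙ 1) = 1 − 0.10 = 0.90

0.90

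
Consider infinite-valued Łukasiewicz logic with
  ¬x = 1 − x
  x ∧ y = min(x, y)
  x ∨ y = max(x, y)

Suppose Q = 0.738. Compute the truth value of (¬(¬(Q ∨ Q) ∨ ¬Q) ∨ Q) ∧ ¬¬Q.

0.738

Q ∨ Q = max(0.738, 0.738) = 0.738
¬(Q ∨ Q) = 1 − 0.738 = 0.262
¬Q = 1 − 0.738 = 0.262
¬(Q ∨ Q) ∨ ¬Q = max(0.262, 0.262) = 0.262
¬(¬(Q ∨ Q) ∨ ¬Q) = 1 − 0.262 = 0.738
¬(¬(Q ∨ Q) ∨ ¬Q) ∨ Q = max(0.738, 0.738) = 0.738
¬¬Q = 1 − 0.262 = 0.738
(¬(¬(Q ∨ Q) ∨ ¬Q) ∨ Q) ∧ ¬¬Q = min(0.738, 0.738) = 0.738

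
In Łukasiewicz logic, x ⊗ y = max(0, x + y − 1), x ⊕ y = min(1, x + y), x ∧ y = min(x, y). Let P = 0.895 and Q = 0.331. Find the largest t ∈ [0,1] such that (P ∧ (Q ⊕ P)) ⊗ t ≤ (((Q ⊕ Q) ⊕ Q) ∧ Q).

0.436

Q ⊕ P = min(1, 0.331 + 0.895) = min(1, 1.226) = 1.000
P ∧ (Q ⊕ P) = min(0.895, 1.000) = 0.895
So the left factor is P ∧ (Q ⊕ P) = 0.895.
Q ⊕ Q = min(1, 0.331 + 0.331) = min(1, 0.662) = 0.662
(Q ⊕ Q) ⊕ Q = min(1, 0.662 + 0.331) = min(1, 0.993) = 0.993
((Q ⊕ Q) ⊕ Q) ∧ Q = min(0.993, 0.331) = 0.331
So the right-hand bound is ((Q ⊕ Q) ⊕ Q) ∧ Q = 0.331.
The residuum of the Łukasiewicz t-norm gives the supremum: min(1, 1 − 0.895 + 0.331).
1 − 0.895 + 0.331 = 0.436, so t = min(1, 0.436) = 0.436.
Check: 0.895 ⊗ 0.436 = max(0, 0.331) = 0.331 ≤ 0.331.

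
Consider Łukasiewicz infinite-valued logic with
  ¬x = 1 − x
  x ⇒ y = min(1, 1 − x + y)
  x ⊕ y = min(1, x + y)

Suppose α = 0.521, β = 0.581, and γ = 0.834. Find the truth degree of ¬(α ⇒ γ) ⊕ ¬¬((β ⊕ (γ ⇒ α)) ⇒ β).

0.581

α ⇒ γ = min(1, 1 − 0.521 + 0.834) = min(1, 1.313) = 1.000
¬(α ⇒ γ) = 1 − 1.000 = 0.000
γ ⇒ α = min(1, 1 − 0.834 + 0.521) = min(1, 0.687) = 0.687
β ⊕ (γ ⇒ α) = min(1, 0.581 + 0.687) = min(1, 1.268) = 1.000
(β ⊕ (γ ⇒ α)) ⇒ β = min(1, 1 − 1.000 + 0.581) = min(1, 0.581) = 0.581
¬((β ⊕ (γ ⇒ α)) ⇒ β) = 1 − 0.581 = 0.419
¬¬((β ⊕ (γ ⇒ α)) ⇒ β) = 1 − 0.419 = 0.581
¬(α ⇒ γ) ⊕ ¬¬((β ⊕ (γ ⇒ α)) ⇒ β) = min(1, 0.000 + 0.581) = min(1, 0.581) = 0.581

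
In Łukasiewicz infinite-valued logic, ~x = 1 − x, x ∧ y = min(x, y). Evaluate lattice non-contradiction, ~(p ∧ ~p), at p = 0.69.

~p = 1 − 0.69 = 0.31
p ∧ ~p = min(0.69, 0.31) = 0.31
~(p ∧ ~p) = 1 − 0.31 = 0.69
(The value 0.69 < 1 shows this instance is not satisfied; not a Ł∞-tautology — its value is 1 − min(a, 1−a).)

0.69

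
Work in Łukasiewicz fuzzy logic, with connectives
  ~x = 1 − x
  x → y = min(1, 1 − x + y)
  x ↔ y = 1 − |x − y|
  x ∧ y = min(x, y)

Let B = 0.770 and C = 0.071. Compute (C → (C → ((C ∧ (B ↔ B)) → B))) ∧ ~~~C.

0.929

B ↔ B = 1 − |0.770 − 0.770| = 1 − 0.000 = 1.000
C ∧ (B ↔ B) = min(0.071, 1.000) = 0.071
(C ∧ (B ↔ B)) → B = min(1, 1 − 0.071 + 0.770) = min(1, 1.699) = 1.000
C → ((C ∧ (B ↔ B)) → B) = min(1, 1 − 0.071 + 1.000) = min(1, 1.929) = 1.000
C → (C → ((C ∧ (B ↔ B)) → B)) = min(1, 1 − 0.071 + 1.000) = min(1, 1.929) = 1.000
~C = 1 − 0.071 = 0.929
~~C = 1 − 0.929 = 0.071
~~~C = 1 − 0.071 = 0.929
(C → (C → ((C ∧ (B ↔ B)) → B))) ∧ ~~~C = min(1.000, 0.929) = 0.929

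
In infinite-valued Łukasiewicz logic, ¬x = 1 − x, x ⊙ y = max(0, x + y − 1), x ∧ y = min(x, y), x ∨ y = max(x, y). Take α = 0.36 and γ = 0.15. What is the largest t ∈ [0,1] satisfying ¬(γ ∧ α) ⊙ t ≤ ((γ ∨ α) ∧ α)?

0.51

γ ∧ α = min(0.15, 0.36) = 0.15
¬(γ ∧ α) = 1 − 0.15 = 0.85
So the left factor is ¬(γ ∧ α) = 0.85.
γ ∨ α = max(0.15, 0.36) = 0.36
(γ ∨ α) ∧ α = min(0.36, 0.36) = 0.36
So the right-hand bound is (γ ∨ α) ∧ α = 0.36.
The residuum of the Łukasiewicz t-norm gives the supremum: min(1, 1 − 0.85 + 0.36).
1 − 0.85 + 0.36 = 0.51, so t = min(1, 0.51) = 0.51.
Check: 0.85 ⊙ 0.51 = max(0, 0.36) = 0.36 ≤ 0.36.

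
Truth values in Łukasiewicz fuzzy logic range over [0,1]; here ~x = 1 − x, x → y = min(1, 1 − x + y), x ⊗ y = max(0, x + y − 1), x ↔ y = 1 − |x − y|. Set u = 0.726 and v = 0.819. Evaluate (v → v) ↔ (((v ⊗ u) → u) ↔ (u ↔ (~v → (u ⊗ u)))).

v → v = min(1, 1 − 0.819 + 0.819) = min(1, 1.000) = 1.000
v ⊗ u = max(0, 0.819 + 0.726 − 1) = max(0, 0.545) = 0.545
(v ⊗ u) → u = min(1, 1 − 0.545 + 0.726) = min(1, 1.181) = 1.000
~v = 1 − 0.819 = 0.181
u ⊗ u = max(0, 0.726 + 0.726 − 1) = max(0, 0.452) = 0.452
~v → (u ⊗ u) = min(1, 1 − 0.181 + 0.452) = min(1, 1.271) = 1.000
u ↔ (~v → (u ⊗ u)) = 1 − |0.726 − 1.000| = 1 − 0.274 = 0.726
((v ⊗ u) → u) ↔ (u ↔ (~v → (u ⊗ u))) = 1 − |1.000 − 0.726| = 1 − 0.274 = 0.726
(v → v) ↔ (((v ⊗ u) → u) ↔ (u ↔ (~v → (u ⊗ u)))) = 1 − |1.000 − 0.726| = 1 − 0.274 = 0.726

0.726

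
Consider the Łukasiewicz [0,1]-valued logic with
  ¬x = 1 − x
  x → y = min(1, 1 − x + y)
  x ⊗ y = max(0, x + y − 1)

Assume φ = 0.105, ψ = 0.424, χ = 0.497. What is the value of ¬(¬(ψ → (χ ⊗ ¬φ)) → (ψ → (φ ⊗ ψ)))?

0.000

¬φ = 1 − 0.105 = 0.895
χ ⊗ ¬φ = max(0, 0.497 + 0.895 − 1) = max(0, 0.392) = 0.392
ψ → (χ ⊗ ¬φ) = min(1, 1 − 0.424 + 0.392) = min(1, 0.968) = 0.968
¬(ψ → (χ ⊗ ¬φ)) = 1 − 0.968 = 0.032
φ ⊗ ψ = max(0, 0.105 + 0.424 − 1) = max(0, -0.471) = 0.000
ψ → (φ ⊗ ψ) = min(1, 1 − 0.424 + 0.000) = min(1, 0.576) = 0.576
¬(ψ → (χ ⊗ ¬φ)) → (ψ → (φ ⊗ ψ)) = min(1, 1 − 0.032 + 0.576) = min(1, 1.544) = 1.000
¬(¬(ψ → (χ ⊗ ¬φ)) → (ψ → (φ ⊗ ψ))) = 1 − 1.000 = 0.000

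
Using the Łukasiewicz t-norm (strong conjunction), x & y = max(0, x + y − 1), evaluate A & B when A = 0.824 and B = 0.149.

0.000

A & B = max(0, 0.824 + 0.149 − 1) = max(0, -0.027) = 0.000
For comparison, the Gödel (minimum) t-norm min(x, y) would give 0.149.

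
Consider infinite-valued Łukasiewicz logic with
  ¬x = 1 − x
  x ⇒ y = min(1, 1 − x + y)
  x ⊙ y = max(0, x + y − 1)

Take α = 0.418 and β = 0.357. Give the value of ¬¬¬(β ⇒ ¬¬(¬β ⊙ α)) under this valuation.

0.296

¬β = 1 − 0.357 = 0.643
¬β ⊙ α = max(0, 0.643 + 0.418 − 1) = max(0, 0.061) = 0.061
¬(¬β ⊙ α) = 1 − 0.061 = 0.939
¬¬(¬β ⊙ α) = 1 − 0.939 = 0.061
β ⇒ ¬¬(¬β ⊙ α) = min(1, 1 − 0.357 + 0.061) = min(1, 0.704) = 0.704
¬(β ⇒ ¬¬(¬β ⊙ α)) = 1 − 0.704 = 0.296
¬¬(β ⇒ ¬¬(¬β ⊙ α)) = 1 − 0.296 = 0.704
¬¬¬(β ⇒ ¬¬(¬β ⊙ α)) = 1 − 0.704 = 0.296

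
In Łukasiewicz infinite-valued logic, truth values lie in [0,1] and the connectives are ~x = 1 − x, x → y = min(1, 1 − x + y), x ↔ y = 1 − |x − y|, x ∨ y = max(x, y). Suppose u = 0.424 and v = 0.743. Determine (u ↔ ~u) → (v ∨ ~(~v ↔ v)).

~u = 1 − 0.424 = 0.576
u ↔ ~u = 1 − |0.424 − 0.576| = 1 − 0.152 = 0.848
~v = 1 − 0.743 = 0.257
~v ↔ v = 1 − |0.257 − 0.743| = 1 − 0.486 = 0.514
~(~v ↔ v) = 1 − 0.514 = 0.486
v ∨ ~(~v ↔ v) = max(0.743, 0.486) = 0.743
(u ↔ ~u) → (v ∨ ~(~v ↔ v)) = min(1, 1 − 0.848 + 0.743) = min(1, 0.895) = 0.895

0.895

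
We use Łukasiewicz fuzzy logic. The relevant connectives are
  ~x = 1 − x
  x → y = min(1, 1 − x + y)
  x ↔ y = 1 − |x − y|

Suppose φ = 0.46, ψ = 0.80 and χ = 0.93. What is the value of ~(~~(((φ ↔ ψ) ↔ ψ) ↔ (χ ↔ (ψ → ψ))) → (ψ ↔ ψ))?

φ ↔ ψ = 1 − |0.46 − 0.80| = 1 − 0.34 = 0.66
(φ ↔ ψ) ↔ ψ = 1 − |0.66 − 0.80| = 1 − 0.14 = 0.86
ψ → ψ = min(1, 1 − 0.80 + 0.80) = min(1, 1.00) = 1.00
χ ↔ (ψ → ψ) = 1 − |0.93 − 1.00| = 1 − 0.07 = 0.93
((φ ↔ ψ) ↔ ψ) ↔ (χ ↔ (ψ → ψ)) = 1 − |0.86 − 0.93| = 1 − 0.07 = 0.93
~(((φ ↔ ψ) ↔ ψ) ↔ (χ ↔ (ψ → ψ))) = 1 − 0.93 = 0.07
~~(((φ ↔ ψ) ↔ ψ) ↔ (χ ↔ (ψ → ψ))) = 1 − 0.07 = 0.93
ψ ↔ ψ = 1 − |0.80 − 0.80| = 1 − 0.00 = 1.00
~~(((φ ↔ ψ) ↔ ψ) ↔ (χ ↔ (ψ → ψ))) → (ψ ↔ ψ) = min(1, 1 − 0.93 + 1.00) = min(1, 1.07) = 1.00
~(~~(((φ ↔ ψ) ↔ ψ) ↔ (χ ↔ (ψ → ψ))) → (ψ ↔ ψ)) = 1 − 1.00 = 0.00

0.00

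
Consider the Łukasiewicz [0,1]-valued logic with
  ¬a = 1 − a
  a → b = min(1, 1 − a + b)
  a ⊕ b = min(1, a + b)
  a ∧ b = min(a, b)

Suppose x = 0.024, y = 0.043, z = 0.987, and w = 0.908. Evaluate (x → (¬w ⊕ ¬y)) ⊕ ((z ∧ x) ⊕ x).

1.000

¬w = 1 − 0.908 = 0.092
¬y = 1 − 0.043 = 0.957
¬w ⊕ ¬y = min(1, 0.092 + 0.957) = min(1, 1.049) = 1.000
x → (¬w ⊕ ¬y) = min(1, 1 − 0.024 + 1.000) = min(1, 1.976) = 1.000
z ∧ x = min(0.987, 0.024) = 0.024
(z ∧ x) ⊕ x = min(1, 0.024 + 0.024) = min(1, 0.048) = 0.048
(x → (¬w ⊕ ¬y)) ⊕ ((z ∧ x) ⊕ x) = min(1, 1.000 + 0.048) = min(1, 1.048) = 1.000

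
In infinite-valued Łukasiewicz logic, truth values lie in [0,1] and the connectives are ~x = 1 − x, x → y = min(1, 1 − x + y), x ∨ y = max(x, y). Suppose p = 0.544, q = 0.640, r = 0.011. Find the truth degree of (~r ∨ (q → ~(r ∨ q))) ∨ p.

0.989

~r = 1 − 0.011 = 0.989
r ∨ q = max(0.011, 0.640) = 0.640
~(r ∨ q) = 1 − 0.640 = 0.360
q → ~(r ∨ q) = min(1, 1 − 0.640 + 0.360) = min(1, 0.720) = 0.720
~r ∨ (q → ~(r ∨ q)) = max(0.989, 0.720) = 0.989
(~r ∨ (q → ~(r ∨ q))) ∨ p = max(0.989, 0.544) = 0.989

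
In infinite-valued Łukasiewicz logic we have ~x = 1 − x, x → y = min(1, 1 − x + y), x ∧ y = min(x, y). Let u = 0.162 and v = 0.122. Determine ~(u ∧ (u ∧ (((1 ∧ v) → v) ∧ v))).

0.878

1 ∧ v = min(1.000, 0.122) = 0.122
(1 ∧ v) → v = min(1, 1 − 0.122 + 0.122) = min(1, 1.000) = 1.000
((1 ∧ v) → v) ∧ v = min(1.000, 0.122) = 0.122
u ∧ (((1 ∧ v) → v) ∧ v) = min(0.162, 0.122) = 0.122
u ∧ (u ∧ (((1 ∧ v) → v) ∧ v)) = min(0.162, 0.122) = 0.122
~(u ∧ (u ∧ (((1 ∧ v) → v) ∧ v))) = 1 − 0.122 = 0.878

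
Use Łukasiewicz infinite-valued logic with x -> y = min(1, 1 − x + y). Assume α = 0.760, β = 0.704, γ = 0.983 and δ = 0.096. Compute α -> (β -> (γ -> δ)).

0.649

γ -> δ = min(1, 1 − 0.983 + 0.096) = min(1, 0.113) = 0.113
β -> (γ -> δ) = min(1, 1 − 0.704 + 0.113) = min(1, 0.409) = 0.409
α -> (β -> (γ -> δ)) = min(1, 1 − 0.760 + 0.409) = min(1, 0.649) = 0.649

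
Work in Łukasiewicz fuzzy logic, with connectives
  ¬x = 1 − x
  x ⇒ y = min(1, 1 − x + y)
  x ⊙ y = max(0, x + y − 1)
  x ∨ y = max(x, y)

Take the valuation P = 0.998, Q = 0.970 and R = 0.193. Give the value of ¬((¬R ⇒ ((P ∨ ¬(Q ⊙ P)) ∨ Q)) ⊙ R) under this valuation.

¬R = 1 − 0.193 = 0.807
Q ⊙ P = max(0, 0.970 + 0.998 − 1) = max(0, 0.968) = 0.968
¬(Q ⊙ P) = 1 − 0.968 = 0.032
P ∨ ¬(Q ⊙ P) = max(0.998, 0.032) = 0.998
(P ∨ ¬(Q ⊙ P)) ∨ Q = max(0.998, 0.970) = 0.998
¬R ⇒ ((P ∨ ¬(Q ⊙ P)) ∨ Q) = min(1, 1 − 0.807 + 0.998) = min(1, 1.191) = 1.000
(¬R ⇒ ((P ∨ ¬(Q ⊙ P)) ∨ Q)) ⊙ R = max(0, 1.000 + 0.193 − 1) = max(0, 0.193) = 0.193
¬((¬R ⇒ ((P ∨ ¬(Q ⊙ P)) ∨ Q)) ⊙ R) = 1 − 0.193 = 0.807

0.807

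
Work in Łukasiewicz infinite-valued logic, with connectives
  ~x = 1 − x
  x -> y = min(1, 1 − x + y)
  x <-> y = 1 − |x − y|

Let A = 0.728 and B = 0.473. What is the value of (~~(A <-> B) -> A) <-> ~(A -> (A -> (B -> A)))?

A <-> B = 1 − |0.728 − 0.473| = 1 − 0.255 = 0.745
~(A <-> B) = 1 − 0.745 = 0.255
~~(A <-> B) = 1 − 0.255 = 0.745
~~(A <-> B) -> A = min(1, 1 − 0.745 + 0.728) = min(1, 0.983) = 0.983
B -> A = min(1, 1 − 0.473 + 0.728) = min(1, 1.255) = 1.000
A -> (B -> A) = min(1, 1 − 0.728 + 1.000) = min(1, 1.272) = 1.000
A -> (A -> (B -> A)) = min(1, 1 − 0.728 + 1.000) = min(1, 1.272) = 1.000
~(A -> (A -> (B -> A))) = 1 − 1.000 = 0.000
(~~(A <-> B) -> A) <-> ~(A -> (A -> (B -> A))) = 1 − |0.983 − 0.000| = 1 − 0.983 = 0.017

0.017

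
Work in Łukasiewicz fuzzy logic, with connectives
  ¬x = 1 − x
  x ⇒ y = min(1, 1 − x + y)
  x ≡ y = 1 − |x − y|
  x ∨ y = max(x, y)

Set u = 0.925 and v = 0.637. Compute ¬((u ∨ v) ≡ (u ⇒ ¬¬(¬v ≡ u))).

u ∨ v = max(0.925, 0.637) = 0.925
¬v = 1 − 0.637 = 0.363
¬v ≡ u = 1 − |0.363 − 0.925| = 1 − 0.562 = 0.438
¬(¬v ≡ u) = 1 − 0.438 = 0.562
¬¬(¬v ≡ u) = 1 − 0.562 = 0.438
u ⇒ ¬¬(¬v ≡ u) = min(1, 1 − 0.925 + 0.438) = min(1, 0.513) = 0.513
(u ∨ v) ≡ (u ⇒ ¬¬(¬v ≡ u)) = 1 − |0.925 − 0.513| = 1 − 0.412 = 0.588
¬((u ∨ v) ≡ (u ⇒ ¬¬(¬v ≡ u))) = 1 − 0.588 = 0.412

0.412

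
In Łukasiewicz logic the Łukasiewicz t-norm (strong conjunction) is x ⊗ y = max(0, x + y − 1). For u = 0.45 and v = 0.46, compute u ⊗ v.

u ⊗ v = max(0, 0.45 + 0.46 − 1) = max(0, -0.09) = 0.00
For comparison, the Gödel (minimum) t-norm min(x, y) would give 0.45.

0.00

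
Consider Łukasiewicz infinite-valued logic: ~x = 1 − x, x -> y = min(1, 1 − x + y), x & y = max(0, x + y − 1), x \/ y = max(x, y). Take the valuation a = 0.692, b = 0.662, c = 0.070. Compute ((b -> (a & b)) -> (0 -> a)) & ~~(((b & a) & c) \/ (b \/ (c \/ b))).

0.662

a & b = max(0, 0.692 + 0.662 − 1) = max(0, 0.354) = 0.354
b -> (a & b) = min(1, 1 − 0.662 + 0.354) = min(1, 0.692) = 0.692
0 -> a = min(1, 1 − 0.000 + 0.692) = min(1, 1.692) = 1.000
(b -> (a & b)) -> (0 -> a) = min(1, 1 − 0.692 + 1.000) = min(1, 1.308) = 1.000
b & a = max(0, 0.662 + 0.692 − 1) = max(0, 0.354) = 0.354
(b & a) & c = max(0, 0.354 + 0.070 − 1) = max(0, -0.576) = 0.000
c \/ b = max(0.070, 0.662) = 0.662
b \/ (c \/ b) = max(0.662, 0.662) = 0.662
((b & a) & c) \/ (b \/ (c \/ b)) = max(0.000, 0.662) = 0.662
~(((b & a) & c) \/ (b \/ (c \/ b))) = 1 − 0.662 = 0.338
~~(((b & a) & c) \/ (b \/ (c \/ b))) = 1 − 0.338 = 0.662
((b -> (a & b)) -> (0 -> a)) & ~~(((b & a) & c) \/ (b \/ (c \/ b))) = max(0, 1.000 + 0.662 − 1) = max(0, 0.662) = 0.662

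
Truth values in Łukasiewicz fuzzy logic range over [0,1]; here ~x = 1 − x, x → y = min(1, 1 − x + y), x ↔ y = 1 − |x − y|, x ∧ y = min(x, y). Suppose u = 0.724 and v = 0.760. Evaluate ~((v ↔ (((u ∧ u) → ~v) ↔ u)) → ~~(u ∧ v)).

0.244

u ∧ u = min(0.724, 0.724) = 0.724
~v = 1 − 0.760 = 0.240
(u ∧ u) → ~v = min(1, 1 − 0.724 + 0.240) = min(1, 0.516) = 0.516
((u ∧ u) → ~v) ↔ u = 1 − |0.516 − 0.724| = 1 − 0.208 = 0.792
v ↔ (((u ∧ u) → ~v) ↔ u) = 1 − |0.760 − 0.792| = 1 − 0.032 = 0.968
u ∧ v = min(0.724, 0.760) = 0.724
~(u ∧ v) = 1 − 0.724 = 0.276
~~(u ∧ v) = 1 − 0.276 = 0.724
(v ↔ (((u ∧ u) → ~v) ↔ u)) → ~~(u ∧ v) = min(1, 1 − 0.968 + 0.724) = min(1, 0.756) = 0.756
~((v ↔ (((u ∧ u) → ~v) ↔ u)) → ~~(u ∧ v)) = 1 − 0.756 = 0.244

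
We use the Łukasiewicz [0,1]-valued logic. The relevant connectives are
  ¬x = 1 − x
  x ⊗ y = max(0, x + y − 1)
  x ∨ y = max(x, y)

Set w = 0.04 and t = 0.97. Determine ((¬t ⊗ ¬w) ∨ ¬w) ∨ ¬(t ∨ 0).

0.96

¬t = 1 − 0.97 = 0.03
¬w = 1 − 0.04 = 0.96
¬t ⊗ ¬w = max(0, 0.03 + 0.96 − 1) = max(0, -0.01) = 0.00
(¬t ⊗ ¬w) ∨ ¬w = max(0.00, 0.96) = 0.96
t ∨ 0 = max(0.97, 0.00) = 0.97
¬(t ∨ 0) = 1 − 0.97 = 0.03
((¬t ⊗ ¬w) ∨ ¬w) ∨ ¬(t ∨ 0) = max(0.96, 0.03) = 0.96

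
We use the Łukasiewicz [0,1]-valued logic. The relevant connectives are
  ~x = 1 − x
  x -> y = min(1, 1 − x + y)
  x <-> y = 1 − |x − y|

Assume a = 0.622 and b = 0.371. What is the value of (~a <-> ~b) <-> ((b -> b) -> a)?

~a = 1 − 0.622 = 0.378
~b = 1 − 0.371 = 0.629
~a <-> ~b = 1 − |0.378 − 0.629| = 1 − 0.251 = 0.749
b -> b = min(1, 1 − 0.371 + 0.371) = min(1, 1.000) = 1.000
(b -> b) -> a = min(1, 1 − 1.000 + 0.622) = min(1, 0.622) = 0.622
(~a <-> ~b) <-> ((b -> b) -> a) = 1 − |0.749 − 0.622| = 1 − 0.127 = 0.873

0.873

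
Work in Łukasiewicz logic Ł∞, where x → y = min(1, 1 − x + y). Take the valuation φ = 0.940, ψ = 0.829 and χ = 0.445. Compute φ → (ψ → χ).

ψ → χ = min(1, 1 − 0.829 + 0.445) = min(1, 0.616) = 0.616
φ → (ψ → χ) = min(1, 1 − 0.940 + 0.616) = min(1, 0.676) = 0.676

0.676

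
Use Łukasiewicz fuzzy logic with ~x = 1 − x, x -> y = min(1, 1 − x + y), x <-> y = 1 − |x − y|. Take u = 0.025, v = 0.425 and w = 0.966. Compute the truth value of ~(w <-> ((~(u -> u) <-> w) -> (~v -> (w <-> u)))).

0.034

u -> u = min(1, 1 − 0.025 + 0.025) = min(1, 1.000) = 1.000
~(u -> u) = 1 − 1.000 = 0.000
~(u -> u) <-> w = 1 − |0.000 − 0.966| = 1 − 0.966 = 0.034
~v = 1 − 0.425 = 0.575
w <-> u = 1 − |0.966 − 0.025| = 1 − 0.941 = 0.059
~v -> (w <-> u) = min(1, 1 − 0.575 + 0.059) = min(1, 0.484) = 0.484
(~(u -> u) <-> w) -> (~v -> (w <-> u)) = min(1, 1 − 0.034 + 0.484) = min(1, 1.450) = 1.000
w <-> ((~(u -> u) <-> w) -> (~v -> (w <-> u))) = 1 − |0.966 − 1.000| = 1 − 0.034 = 0.966
~(w <-> ((~(u -> u) <-> w) -> (~v -> (w <-> u)))) = 1 − 0.966 = 0.034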